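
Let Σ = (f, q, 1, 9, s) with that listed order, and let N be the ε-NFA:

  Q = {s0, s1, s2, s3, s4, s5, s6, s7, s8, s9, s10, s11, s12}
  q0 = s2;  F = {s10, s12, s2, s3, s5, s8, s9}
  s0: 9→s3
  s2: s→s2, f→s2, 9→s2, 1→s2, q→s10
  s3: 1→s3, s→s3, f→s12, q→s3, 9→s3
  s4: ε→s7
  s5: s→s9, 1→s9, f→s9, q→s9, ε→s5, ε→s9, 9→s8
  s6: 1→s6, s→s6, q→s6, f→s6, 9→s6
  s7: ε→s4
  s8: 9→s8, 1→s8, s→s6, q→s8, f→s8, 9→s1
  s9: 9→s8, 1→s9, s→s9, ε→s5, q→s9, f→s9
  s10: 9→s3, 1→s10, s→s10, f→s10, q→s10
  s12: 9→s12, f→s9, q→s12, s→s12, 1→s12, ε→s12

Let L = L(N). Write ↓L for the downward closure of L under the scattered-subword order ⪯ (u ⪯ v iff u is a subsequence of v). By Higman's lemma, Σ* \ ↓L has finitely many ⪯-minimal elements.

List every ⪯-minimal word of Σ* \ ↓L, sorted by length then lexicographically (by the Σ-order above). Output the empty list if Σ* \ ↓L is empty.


min(Σ*\↓L) = [q9ff9s].

|Q|=13, |F|=7, |δ|=48 (6 ε).
min D↑ (7 st, q0=0, F={6}): 0:f→0,q→1,1→0,9→0,s→0 1:f→1,q→1,1→1,9→2,s→1 2:f→3,q→2,1→2,9→2,s→2 3:f→4,q→3,1→3,9→3,s→3 4:f→4,q→4,1→4,9→5,s→4 5:f→5,q→5,1→5,9→5,s→6 6:f→6,q→6,1→6,9→6,s→6 (ε-aug+det+¬).
'q9ff9s': |S_i|=[9, 8, 7, 6, 5, 3, 1] end={s6} ∉↓L; 6/6 del acc.
1 minimals (antichain).


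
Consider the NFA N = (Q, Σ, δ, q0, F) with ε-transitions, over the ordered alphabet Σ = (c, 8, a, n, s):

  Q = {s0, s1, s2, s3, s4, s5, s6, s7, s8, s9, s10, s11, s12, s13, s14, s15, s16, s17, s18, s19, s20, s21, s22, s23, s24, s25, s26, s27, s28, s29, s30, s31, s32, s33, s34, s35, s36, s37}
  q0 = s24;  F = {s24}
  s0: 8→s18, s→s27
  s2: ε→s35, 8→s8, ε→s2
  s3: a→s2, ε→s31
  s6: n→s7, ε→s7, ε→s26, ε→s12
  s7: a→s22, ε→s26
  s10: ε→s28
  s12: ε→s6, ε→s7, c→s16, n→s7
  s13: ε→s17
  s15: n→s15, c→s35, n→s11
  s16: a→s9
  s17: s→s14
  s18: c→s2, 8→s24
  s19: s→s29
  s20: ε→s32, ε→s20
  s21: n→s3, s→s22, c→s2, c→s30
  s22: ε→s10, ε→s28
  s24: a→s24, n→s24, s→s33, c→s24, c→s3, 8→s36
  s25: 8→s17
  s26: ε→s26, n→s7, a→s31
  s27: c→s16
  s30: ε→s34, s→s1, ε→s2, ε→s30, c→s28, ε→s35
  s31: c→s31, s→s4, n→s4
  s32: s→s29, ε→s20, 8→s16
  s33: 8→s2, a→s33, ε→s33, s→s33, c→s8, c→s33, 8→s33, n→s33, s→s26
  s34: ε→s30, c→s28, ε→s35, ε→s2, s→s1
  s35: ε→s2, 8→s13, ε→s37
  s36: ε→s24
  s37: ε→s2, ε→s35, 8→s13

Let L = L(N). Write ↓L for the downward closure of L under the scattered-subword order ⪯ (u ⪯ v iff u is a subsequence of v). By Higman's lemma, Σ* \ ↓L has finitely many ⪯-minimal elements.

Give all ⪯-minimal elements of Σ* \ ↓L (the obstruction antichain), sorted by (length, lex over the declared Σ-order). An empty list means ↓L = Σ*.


A = [s].

|Q|=38, |F|=1, |δ|=79 (30 ε).
min D↑ (2 st, q0=0, F={1}): 0:c→0,8→0,a→0,n→0,s→1 1:c→1,8→1,a→1,n→1,s→1 (ε-aug+det+¬).
's': |S_i|=[18, 15] end={s10,s13,s14,s17,s2,s22,s26,s28,s31,s33,s35,s37,…} ∉↓L; 1/1 deletions ∈↓L.
1 words, ⪯-incomp.


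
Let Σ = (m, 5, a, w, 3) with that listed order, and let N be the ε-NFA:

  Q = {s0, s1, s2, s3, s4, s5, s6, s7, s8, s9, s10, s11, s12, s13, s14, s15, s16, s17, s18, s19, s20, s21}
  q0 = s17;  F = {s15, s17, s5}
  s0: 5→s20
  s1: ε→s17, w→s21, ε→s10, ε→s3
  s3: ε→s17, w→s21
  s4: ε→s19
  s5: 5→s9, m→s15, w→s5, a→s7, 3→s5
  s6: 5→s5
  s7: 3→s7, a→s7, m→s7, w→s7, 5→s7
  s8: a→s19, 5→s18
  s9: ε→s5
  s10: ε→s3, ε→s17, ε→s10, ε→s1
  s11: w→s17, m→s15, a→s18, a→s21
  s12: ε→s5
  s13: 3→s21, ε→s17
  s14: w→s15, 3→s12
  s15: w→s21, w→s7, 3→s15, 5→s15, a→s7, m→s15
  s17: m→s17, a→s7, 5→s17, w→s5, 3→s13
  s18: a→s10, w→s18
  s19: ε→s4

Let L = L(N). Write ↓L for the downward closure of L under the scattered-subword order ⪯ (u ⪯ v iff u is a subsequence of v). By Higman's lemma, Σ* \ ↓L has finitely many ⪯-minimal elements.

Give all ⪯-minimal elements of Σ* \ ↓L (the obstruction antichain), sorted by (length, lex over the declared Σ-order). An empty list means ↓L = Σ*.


A = [a, wmw].

|Q|=22, |F|=3, |δ|=49 (13 ε).
min D↑ (4 st, q0=0, F={1}): 0:m→0,5→0,a→1,w→2,3→0 1:m→1,5→1,a→1,w→1,3→1 2:m→3,5→2,a→1,w→2,3→2 3:m→3,5→3,a→1,w→1,3→3.
'a': N↓-sim [7, 1] end={s7} ∉↓L; 1/1 del acc.
'wmw': N↓-sim [7, 5, 3, 2] end={s21,s7} rej; 3/3 del acc.
2 words, ⪯-incomp.


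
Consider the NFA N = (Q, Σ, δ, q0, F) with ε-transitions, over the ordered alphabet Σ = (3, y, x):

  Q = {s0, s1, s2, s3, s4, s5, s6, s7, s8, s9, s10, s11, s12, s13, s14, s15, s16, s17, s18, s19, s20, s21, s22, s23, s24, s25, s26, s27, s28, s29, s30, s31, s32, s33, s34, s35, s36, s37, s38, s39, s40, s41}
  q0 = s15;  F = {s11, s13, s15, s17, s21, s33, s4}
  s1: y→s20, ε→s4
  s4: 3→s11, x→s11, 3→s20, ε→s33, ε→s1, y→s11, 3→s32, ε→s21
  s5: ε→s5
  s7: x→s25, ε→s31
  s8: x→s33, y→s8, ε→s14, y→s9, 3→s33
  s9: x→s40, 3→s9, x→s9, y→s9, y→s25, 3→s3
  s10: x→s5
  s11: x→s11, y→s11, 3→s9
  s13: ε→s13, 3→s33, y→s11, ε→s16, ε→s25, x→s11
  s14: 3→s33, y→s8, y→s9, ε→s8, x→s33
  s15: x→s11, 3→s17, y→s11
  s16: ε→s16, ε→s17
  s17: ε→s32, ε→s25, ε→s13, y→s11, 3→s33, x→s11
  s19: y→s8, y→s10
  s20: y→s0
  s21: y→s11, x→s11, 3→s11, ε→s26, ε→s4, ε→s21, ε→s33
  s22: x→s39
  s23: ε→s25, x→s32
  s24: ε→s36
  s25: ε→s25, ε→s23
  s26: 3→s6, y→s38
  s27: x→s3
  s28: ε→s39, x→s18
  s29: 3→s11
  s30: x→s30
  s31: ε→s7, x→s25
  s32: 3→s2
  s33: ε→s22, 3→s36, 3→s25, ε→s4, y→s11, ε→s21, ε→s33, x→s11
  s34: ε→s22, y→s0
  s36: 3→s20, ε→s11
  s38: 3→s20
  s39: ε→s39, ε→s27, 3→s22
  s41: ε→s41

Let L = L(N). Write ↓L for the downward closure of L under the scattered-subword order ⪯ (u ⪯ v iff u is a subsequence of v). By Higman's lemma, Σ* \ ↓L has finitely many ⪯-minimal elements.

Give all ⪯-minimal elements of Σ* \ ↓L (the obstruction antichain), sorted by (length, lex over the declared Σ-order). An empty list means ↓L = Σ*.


Antichain: [y3, x3, 3333].

|Q|=42, |F|=7, |δ|=93 (35 ε).
min D↑ (5 st, q0=0, F={4}): 0:3→1,y→2,x→2 1:3→3,y→2,x→2 2:3→4,y→2,x→2 3:3→2,y→2,x→2 4:3→4,y→4,x→4 (ε-aug+det+¬).
'y3': |S_i|=[25, 11, 9] end={s0,s2,s20,s23,s25,s3,s32,s40,s9} rej; 2/2 deletions ∈↓L.
'x3': run [25, 11, 10] end={s2,s22,s23,s25,s27,s3,s32,s39,s40,s9} rej; 2/2 deletions ∈↓L.
'3333': N↓-sim [25, 24, 21, 15, 12] end={s0,s2,s20,s22,s23,s25,s27,s3,s32,s39,s40,s9} rej; 4/4 deletions ∈↓L.
3 minimals (antichain).


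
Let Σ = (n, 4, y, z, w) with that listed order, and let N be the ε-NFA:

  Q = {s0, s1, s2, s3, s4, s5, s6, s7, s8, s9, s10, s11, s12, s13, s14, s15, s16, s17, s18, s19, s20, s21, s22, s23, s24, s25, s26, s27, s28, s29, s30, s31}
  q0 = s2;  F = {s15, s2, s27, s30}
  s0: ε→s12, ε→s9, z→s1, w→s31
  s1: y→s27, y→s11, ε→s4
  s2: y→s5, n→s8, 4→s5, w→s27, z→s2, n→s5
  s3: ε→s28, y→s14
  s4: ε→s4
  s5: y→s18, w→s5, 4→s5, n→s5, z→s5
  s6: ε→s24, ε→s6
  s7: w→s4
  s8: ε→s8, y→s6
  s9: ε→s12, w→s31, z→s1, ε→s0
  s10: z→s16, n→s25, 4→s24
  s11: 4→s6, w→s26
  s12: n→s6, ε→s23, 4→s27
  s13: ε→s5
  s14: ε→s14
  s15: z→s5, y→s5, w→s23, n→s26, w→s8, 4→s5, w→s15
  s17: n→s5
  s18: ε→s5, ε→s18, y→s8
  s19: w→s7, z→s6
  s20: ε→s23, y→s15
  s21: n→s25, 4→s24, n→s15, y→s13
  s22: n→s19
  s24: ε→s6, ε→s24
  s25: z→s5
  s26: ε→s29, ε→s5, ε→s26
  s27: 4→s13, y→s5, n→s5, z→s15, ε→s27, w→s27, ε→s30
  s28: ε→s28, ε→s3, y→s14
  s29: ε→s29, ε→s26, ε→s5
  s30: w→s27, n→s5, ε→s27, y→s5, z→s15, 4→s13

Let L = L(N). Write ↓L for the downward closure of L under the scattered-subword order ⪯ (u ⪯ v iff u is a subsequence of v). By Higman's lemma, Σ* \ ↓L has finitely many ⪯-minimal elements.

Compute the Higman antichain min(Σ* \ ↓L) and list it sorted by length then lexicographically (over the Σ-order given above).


Antichain: [n, 4, y, wzz].

|Q|=32, |F|=4, |δ|=85 (29 ε).
min D↑ (4 st, q0=0, F={1}): 0:n→1,4→1,y→1,z→0,w→2 1:n→1,4→1,y→1,z→1,w→1 2:n→1,4→1,y→1,z→3,w→2 3:n→1,4→1,y→1,z→1,w→3 [Hopcroft].
'n': |S_i|=[13, 7] end={s18,s24,s26,s29,s5,s6,s8} ∉↓L; 1/1 single-dels accept.
'4': |S_i|=[13, 6] end={s13,s18,s24,s5,s6,s8} — reject; 1/1 deletions ∈↓L.
'y': N↓-sim [13, 5] end={s18,s24,s5,s6,s8} rej; 1/1 single-dels accept.
'wzz': N↓-sim [13, 12, 9, 5] end={s18,s24,s5,s6,s8} ∉↓L; 3/3 single-dels accept.
4 words, ⪯-incomp.


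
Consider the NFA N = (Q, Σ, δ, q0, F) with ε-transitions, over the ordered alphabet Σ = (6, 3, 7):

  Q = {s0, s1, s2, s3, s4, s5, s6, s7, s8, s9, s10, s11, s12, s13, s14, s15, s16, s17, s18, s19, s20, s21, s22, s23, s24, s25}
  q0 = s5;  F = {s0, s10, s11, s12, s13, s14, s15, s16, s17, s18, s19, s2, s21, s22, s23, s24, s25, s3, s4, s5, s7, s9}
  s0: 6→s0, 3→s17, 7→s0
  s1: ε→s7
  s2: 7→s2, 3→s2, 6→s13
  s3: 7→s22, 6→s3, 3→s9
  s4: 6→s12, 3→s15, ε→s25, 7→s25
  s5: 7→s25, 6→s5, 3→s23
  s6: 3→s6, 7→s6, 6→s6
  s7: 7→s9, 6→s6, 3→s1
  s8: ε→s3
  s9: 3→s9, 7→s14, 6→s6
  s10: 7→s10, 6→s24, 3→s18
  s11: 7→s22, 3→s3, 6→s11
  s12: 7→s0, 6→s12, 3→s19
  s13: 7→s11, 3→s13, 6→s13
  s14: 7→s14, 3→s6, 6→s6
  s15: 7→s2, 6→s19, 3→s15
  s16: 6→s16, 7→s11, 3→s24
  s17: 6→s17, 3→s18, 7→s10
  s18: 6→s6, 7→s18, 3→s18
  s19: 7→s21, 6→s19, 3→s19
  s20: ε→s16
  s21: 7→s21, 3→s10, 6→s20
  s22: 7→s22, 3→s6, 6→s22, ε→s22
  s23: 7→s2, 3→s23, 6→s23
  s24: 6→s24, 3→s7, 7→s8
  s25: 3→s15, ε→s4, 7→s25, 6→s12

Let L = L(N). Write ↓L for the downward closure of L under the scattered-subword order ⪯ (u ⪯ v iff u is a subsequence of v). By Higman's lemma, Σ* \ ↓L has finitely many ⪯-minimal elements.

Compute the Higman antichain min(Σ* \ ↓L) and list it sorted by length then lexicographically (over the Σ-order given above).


Antichain: [376773, 767336].

|Q|=26, |F|=22, |δ|=75 (6 ε).
min D↑ (22 st, q0=0, F={18}): 0:6→0,3→1,7→2 1:6→1,3→1,7→3 2:6→4,3→5,7→2 3:6→6,3→3,7→3 4:6→4,3→7,7→8 5:6→7,3→5,7→3 6:6→6,3→6,7→9 7:6→7,3→7,7→10 8:6→8,3→11,7→8 9:6→9,3→12,7→13 10:6→14,3→15,7→10 11:6→11,3→16,7→15 12:6→12,3→17,7→13 13:6→13,3→18,7→13 14:6→14,3→19,7→9 15:6→19,3→16,7→15 16:6→18,3→16,7→16 17:6→18,3→17,7→20 18:6→18,3→18,7→18 19:6→19,3→21,7→12 20:6→18,3→18,7→20 21:6→18,3→21,7→17 (ε-aug+det+¬).
'376773': |S_i|=[26, 21, 17, 13, 7, 3, 1] end={s6} ∉↓L; 6/6 deletions ∈↓L.
'767336': |S_i|=[26, 24, 20, 17, 12, 6, 1] end={s6} rej; 6/6 single-dels accept.
2 minimals (antichain).


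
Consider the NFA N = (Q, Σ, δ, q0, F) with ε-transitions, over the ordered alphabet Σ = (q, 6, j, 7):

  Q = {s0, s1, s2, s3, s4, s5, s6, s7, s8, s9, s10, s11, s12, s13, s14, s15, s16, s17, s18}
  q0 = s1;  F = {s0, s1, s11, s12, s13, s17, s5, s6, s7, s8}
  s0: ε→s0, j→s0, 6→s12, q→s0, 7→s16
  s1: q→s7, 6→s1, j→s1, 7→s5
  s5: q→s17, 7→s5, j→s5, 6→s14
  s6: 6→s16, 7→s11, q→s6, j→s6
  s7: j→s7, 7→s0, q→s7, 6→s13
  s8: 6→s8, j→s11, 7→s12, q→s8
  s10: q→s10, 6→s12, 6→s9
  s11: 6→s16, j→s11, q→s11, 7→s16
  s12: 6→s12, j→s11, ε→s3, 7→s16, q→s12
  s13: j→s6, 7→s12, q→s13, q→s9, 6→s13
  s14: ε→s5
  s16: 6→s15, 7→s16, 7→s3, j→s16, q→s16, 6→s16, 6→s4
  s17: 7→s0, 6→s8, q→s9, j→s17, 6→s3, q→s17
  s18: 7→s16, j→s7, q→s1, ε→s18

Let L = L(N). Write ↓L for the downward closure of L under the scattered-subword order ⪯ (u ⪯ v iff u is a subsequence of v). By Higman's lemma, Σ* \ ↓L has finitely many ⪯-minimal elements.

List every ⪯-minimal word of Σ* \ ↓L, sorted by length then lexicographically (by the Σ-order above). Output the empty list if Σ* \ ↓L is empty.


|Q|=19, |F|=10, |δ|=60 (4 ε).
min D↑ (11 st, q0=0, F={8}): 0:q→1,6→0,j→0,7→2 1:q→1,6→3,j→1,7→4 2:q→5,6→2,j→2,7→2 3:q→3,6→3,j→6,7→7 4:q→4,6→7,j→4,7→8 5:q→5,6→9,j→5,7→4 6:q→6,6→8,j→6,7→10 7:q→7,6→7,j→10,7→8 8:q→8,6→8,j→8,7→8 9:q→9,6→9,j→10,7→7 10:q→10,6→8,j→10,7→8.
'q77': N↓-sim [16, 13, 7, 4] end={s15,s16,s3,s4} rej; 3/3 single-dels accept.
'q6j6': run [16, 13, 10, 6, 4] end={s15,s16,s3,s4} — reject; 4/4 deletions ∈↓L.
'7q6j7': N↓-sim [16, 12, 10, 7, 5, 4] end={s15,s16,s3,s4} — reject; 5/5 single-dels accept.
3 words, ⪯-incomp.

Antichain: [q77, q6j6, 7q6j7].


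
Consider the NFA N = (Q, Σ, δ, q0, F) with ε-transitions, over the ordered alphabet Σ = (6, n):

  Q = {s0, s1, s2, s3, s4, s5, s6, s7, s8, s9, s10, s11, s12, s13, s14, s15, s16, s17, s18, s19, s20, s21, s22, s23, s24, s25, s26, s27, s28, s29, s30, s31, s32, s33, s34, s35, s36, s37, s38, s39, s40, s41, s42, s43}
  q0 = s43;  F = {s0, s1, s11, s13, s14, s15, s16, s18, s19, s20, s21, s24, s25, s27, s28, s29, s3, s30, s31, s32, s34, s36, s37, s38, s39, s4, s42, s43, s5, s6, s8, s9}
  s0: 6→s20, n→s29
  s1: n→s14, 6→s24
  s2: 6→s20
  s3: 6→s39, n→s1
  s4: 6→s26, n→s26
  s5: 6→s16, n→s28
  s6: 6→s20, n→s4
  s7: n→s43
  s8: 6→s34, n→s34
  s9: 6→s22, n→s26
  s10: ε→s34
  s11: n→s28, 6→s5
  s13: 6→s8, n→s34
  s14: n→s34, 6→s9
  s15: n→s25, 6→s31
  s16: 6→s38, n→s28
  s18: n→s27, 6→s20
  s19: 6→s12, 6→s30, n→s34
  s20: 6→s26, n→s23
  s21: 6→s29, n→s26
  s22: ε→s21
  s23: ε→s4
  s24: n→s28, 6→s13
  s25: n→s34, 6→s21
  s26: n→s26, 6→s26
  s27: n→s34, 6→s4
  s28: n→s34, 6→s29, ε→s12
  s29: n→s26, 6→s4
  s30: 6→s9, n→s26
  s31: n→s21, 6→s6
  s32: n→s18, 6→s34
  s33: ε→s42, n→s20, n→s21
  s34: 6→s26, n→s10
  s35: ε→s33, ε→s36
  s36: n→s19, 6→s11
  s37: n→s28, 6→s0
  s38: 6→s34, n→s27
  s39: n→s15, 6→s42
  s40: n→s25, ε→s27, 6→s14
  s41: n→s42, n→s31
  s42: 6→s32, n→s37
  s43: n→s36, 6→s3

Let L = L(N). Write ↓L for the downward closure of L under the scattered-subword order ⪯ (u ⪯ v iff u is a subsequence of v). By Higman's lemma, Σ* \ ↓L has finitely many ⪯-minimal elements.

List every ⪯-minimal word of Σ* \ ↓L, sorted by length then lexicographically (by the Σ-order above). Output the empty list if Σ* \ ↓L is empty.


|Q|=44, |F|=32, |δ|=83 (8 ε).
min D↑ (33 st, q0=0, F={23}): 0:6→1,n→2 1:6→3,n→4 2:6→5,n→6 3:6→7,n→8 4:6→9,n→10 5:6→11,n→12 6:6→13,n→14 7:6→15,n→16 8:6→17,n→18 9:6→19,n→12 10:6→20,n→14 11:6→21,n→12 12:6→22,n→14 13:6→20,n→23 14:6→23,n→14 15:6→14,n→24 16:6→25,n→12 17:6→26,n→27 18:6→27,n→14 19:6→28,n→14 20:6→27,n→23 21:6→29,n→12 22:6→30,n→23 23:6→23,n→23 24:6→31,n→32 25:6→31,n→22 26:6→31,n→30 27:6→22,n→23 28:6→14,n→14 29:6→14,n→32 30:6→23,n→23 31:6→23,n→30 32:6→30,n→14 (ε-aug+det+¬).
'nn6n': |S_i|=[37, 32, 16, 8, 1] end={s26} — reject; 4/4 single-dels accept.
'nnn6': run [37, 32, 16, 3, 1] end={s26} — reject; 4/4 del acc.
'666666': N↓-sim [37, 34, 29, 23, 14, 6, 1] end={s26} — reject; 6/6 deletions ∈↓L.
'66n6nn': |S_i|=[37, 34, 29, 18, 9, 5, 1] end={s26} ∉↓L; 6/6 del acc.
'6n66n6': N↓-sim [37, 34, 25, 18, 12, 5, 1] end={s26} ∉↓L; 6/6 del acc.
'n6n666': |S_i|=[37, 32, 24, 10, 3, 2, 1] end={s26} — reject; 6/6 deletions ∈↓L.
6 minimals (antichain).

A = [nn6n, nnn6, 666666, 66n6nn, 6n66n6, n6n666].


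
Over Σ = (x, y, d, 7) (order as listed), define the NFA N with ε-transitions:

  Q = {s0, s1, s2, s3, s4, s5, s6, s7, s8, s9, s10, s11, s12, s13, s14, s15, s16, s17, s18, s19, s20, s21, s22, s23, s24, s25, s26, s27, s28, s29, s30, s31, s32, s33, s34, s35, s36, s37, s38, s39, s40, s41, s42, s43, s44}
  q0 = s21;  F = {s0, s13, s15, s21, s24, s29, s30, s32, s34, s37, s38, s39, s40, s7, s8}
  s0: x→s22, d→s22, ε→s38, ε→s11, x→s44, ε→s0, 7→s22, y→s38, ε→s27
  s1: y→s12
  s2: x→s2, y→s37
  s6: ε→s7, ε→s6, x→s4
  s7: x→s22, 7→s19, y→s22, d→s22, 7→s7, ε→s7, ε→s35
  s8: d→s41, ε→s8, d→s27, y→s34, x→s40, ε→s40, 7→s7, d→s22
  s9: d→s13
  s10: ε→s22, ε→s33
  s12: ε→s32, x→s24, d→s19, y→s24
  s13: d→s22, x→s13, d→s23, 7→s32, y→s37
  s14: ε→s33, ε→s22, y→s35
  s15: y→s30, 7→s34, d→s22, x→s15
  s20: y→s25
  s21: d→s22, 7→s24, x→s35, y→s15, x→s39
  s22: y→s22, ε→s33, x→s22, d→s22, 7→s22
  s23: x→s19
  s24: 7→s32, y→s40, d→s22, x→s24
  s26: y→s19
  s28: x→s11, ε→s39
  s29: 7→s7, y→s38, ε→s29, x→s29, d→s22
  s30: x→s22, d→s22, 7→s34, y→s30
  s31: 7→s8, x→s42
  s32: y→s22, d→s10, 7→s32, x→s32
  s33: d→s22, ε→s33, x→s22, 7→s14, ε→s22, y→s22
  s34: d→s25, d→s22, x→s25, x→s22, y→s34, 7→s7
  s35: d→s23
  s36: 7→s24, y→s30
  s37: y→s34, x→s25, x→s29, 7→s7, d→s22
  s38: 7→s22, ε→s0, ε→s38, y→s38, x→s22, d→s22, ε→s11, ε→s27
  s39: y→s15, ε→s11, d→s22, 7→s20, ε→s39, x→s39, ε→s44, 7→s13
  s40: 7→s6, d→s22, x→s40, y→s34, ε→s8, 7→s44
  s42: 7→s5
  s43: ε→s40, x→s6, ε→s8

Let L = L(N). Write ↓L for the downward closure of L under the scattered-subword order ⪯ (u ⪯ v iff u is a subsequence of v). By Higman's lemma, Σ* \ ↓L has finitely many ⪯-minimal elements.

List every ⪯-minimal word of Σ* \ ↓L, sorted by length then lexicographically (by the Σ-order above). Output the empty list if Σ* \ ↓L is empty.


Antichain: [d, yyx, y7x, 77y, x7yxy7].

|Q|=45, |F|=15, |δ|=129 (30 ε).
min D↑ (14 st, q0=0, F={3}): 0:x→1,y→2,d→3,7→4 1:x→1,y→2,d→3,7→5 2:x→2,y→6,d→3,7→7 3:x→3,y→3,d→3,7→3 4:x→4,y→8,d→3,7→9 5:x→5,y→10,d→3,7→9 6:x→3,y→6,d→3,7→7 7:x→3,y→7,d→3,7→11 8:x→8,y→7,d→3,7→11 9:x→9,y→3,d→3,7→9 10:x→12,y→7,d→3,7→11 11:x→3,y→3,d→3,7→11 12:x→12,y→13,d→3,7→11 13:x→3,y→13,d→3,7→3 (ε-aug+det+¬).
'd': |S_i|=[30, 10] end={s10,s14,s19,s22,s23,s25,s27,s33,s35,s41} ∉↓L; 1/1 del acc.
'yyx': run [30, 23, 15, 8] end={s14,s19,s22,s23,s25,s33,s35,s44} ∉↓L; 3/3 deletions ∈↓L.
'y7x': run [30, 23, 12, 8] end={s14,s19,s22,s23,s25,s33,s35,s4} ∉↓L; 3/3 deletions ∈↓L.
'77y': |S_i|=[30, 26, 12, 6] end={s14,s19,s22,s23,s33,s35} rej; 3/3 single-dels accept.
'x7yxy7': |S_i|=[30, 29, 22, 16, 14, 11, 6] end={s14,s19,s22,s23,s33,s35} rej; 6/6 del acc.
5 obstructions.


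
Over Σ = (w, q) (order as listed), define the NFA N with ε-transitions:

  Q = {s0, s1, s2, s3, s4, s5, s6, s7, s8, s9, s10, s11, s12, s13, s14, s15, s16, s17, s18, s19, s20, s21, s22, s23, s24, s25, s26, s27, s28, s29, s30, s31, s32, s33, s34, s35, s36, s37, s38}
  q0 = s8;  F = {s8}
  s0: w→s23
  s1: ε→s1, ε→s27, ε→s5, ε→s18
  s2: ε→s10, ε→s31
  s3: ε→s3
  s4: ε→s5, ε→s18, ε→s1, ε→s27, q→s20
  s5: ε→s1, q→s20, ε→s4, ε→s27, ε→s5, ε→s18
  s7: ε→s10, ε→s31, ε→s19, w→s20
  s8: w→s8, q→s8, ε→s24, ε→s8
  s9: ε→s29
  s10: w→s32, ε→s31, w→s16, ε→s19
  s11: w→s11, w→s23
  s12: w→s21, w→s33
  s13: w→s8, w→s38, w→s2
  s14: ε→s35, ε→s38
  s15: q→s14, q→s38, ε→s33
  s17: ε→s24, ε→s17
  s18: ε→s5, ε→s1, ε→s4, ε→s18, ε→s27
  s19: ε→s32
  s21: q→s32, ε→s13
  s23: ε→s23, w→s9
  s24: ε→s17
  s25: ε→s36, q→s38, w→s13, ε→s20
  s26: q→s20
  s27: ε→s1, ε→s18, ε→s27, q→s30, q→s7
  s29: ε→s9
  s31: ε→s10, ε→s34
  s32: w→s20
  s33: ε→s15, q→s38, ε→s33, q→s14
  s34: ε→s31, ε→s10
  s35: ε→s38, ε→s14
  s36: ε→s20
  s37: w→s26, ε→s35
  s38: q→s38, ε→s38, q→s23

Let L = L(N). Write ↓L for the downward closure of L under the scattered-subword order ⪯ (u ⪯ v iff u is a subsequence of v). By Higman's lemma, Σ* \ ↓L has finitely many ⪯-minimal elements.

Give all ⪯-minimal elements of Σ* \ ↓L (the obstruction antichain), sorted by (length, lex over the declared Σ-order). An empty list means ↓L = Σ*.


min(Σ*\↓L) = [].

|Q|=39, |F|=1, |δ|=85 (55 ε).
min D↑ (1 st, q0=0, F={}): 0:w→0,q→0.
L(D↑) = ∅ ⇒ ↓L = Σ*.


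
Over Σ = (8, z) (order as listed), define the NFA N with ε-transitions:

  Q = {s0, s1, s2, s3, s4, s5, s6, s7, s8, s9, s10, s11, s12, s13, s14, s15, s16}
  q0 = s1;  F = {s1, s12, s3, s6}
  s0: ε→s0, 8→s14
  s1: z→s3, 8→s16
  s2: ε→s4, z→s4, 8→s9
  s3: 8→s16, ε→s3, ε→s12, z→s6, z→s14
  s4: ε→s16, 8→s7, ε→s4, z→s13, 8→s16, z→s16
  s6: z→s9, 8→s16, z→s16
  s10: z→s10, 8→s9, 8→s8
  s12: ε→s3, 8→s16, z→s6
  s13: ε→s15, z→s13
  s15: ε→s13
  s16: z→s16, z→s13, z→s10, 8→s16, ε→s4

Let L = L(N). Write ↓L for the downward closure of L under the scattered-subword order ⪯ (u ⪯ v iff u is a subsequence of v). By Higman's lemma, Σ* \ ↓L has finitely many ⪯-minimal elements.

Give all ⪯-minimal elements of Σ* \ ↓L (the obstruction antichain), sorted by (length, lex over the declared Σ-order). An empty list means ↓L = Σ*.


|Q|=17, |F|=4, |δ|=35 (10 ε).
min D↑ (4 st, q0=0, F={1}): 0:8→1,z→2 1:8→1,z→1 2:8→1,z→3 3:8→1,z→1 (ε-aug+det+¬).
'8': |S_i|=[13, 8] end={s10,s13,s15,s16,s4,s7,s8,s9} — reject; 1/1 deletions ∈↓L.
'zzz': N↓-sim [13, 12, 10, 8] end={s10,s13,s15,s16,s4,s7,s8,s9} ∉↓L; 3/3 single-dels accept.
2 obstructions.

Antichain: [8, zzz].


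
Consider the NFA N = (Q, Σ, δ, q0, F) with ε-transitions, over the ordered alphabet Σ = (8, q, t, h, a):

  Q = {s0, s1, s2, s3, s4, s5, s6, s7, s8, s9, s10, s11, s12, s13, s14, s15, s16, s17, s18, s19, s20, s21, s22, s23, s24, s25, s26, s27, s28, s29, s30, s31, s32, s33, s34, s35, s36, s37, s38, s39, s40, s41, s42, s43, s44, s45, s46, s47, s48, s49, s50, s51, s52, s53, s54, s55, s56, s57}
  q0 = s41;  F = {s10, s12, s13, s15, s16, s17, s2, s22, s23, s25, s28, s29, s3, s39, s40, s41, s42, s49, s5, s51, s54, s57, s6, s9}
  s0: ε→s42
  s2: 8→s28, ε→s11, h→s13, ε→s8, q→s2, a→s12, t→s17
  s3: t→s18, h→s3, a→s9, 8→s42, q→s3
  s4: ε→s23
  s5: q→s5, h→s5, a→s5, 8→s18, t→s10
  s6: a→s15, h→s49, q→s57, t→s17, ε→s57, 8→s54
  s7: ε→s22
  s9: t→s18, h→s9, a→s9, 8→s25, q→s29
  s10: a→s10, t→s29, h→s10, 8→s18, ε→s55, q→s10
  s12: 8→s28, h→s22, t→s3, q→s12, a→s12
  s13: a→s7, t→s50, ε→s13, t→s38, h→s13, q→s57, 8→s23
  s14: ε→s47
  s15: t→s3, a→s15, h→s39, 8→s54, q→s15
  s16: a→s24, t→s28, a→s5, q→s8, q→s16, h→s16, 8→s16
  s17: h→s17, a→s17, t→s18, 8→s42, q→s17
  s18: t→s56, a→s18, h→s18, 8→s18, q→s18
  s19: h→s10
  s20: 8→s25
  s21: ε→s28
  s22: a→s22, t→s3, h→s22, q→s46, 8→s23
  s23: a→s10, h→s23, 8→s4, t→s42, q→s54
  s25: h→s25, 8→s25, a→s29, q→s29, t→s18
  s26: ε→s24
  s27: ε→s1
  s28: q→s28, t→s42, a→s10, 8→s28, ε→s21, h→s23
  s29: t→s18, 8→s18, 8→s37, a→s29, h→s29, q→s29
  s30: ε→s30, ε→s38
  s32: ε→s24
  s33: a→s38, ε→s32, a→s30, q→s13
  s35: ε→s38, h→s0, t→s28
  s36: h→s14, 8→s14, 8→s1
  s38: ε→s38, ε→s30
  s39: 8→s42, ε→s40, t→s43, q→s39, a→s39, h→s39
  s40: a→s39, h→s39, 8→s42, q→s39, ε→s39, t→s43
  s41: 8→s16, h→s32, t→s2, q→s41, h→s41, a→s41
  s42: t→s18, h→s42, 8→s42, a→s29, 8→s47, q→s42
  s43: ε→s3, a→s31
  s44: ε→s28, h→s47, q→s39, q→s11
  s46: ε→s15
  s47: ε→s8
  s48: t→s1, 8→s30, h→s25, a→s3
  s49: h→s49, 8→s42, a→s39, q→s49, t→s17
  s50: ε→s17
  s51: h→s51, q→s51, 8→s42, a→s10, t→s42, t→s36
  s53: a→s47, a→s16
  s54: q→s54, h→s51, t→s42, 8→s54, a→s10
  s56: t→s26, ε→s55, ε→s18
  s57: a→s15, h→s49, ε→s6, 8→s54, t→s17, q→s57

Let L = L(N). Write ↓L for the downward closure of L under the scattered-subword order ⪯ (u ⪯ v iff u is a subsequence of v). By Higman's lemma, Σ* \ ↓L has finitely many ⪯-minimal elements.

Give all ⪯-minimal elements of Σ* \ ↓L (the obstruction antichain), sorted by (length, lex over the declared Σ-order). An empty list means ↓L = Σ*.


|Q|=58, |F|=24, |δ|=183 (30 ε).
min D↑ (23 st, q0=0, F={11}): 0:8→1,q→0,t→2,h→0,a→0 1:8→1,q→1,t→3,h→1,a→4 2:8→3,q→2,t→5,h→6,a→7 3:8→3,q→3,t→8,h→9,a→10 4:8→11,q→4,t→10,h→4,a→4 5:8→8,q→5,t→11,h→5,a→5 6:8→9,q→12,t→5,h→6,a→13 7:8→3,q→7,t→14,h→13,a→7 8:8→8,q→8,t→11,h→8,a→15 9:8→9,q→16,t→8,h→9,a→10 10:8→11,q→10,t→15,h→10,a→10 11:8→11,q→11,t→11,h→11,a→11 12:8→16,q→12,t→5,h→17,a→18 13:8→9,q→18,t→14,h→13,a→13 14:8→8,q→14,t→11,h→14,a→19 15:8→11,q→15,t→11,h→15,a→15 16:8→16,q→16,t→8,h→20,a→10 17:8→8,q→17,t→5,h→17,a→21 18:8→16,q→18,t→14,h→21,a→18 19:8→22,q→15,t→11,h→19,a→19 20:8→8,q→20,t→8,h→20,a→10 21:8→8,q→21,t→14,h→21,a→21 22:8→22,q→15,t→11,h→22,a→15.
'8a8': |S_i|=[46, 23, 9, 6] end={s18,s24,s26,s37,s55,s56} ∉↓L; 3/3 deletions ∈↓L.
'ttt': N↓-sim [46, 42, 22, 5] end={s18,s24,s26,s55,s56} ∉↓L; 3/3 del acc.
'thqh8t': N↓-sim [46, 42, 37, 29, 24, 13, 5] end={s18,s24,s26,s55,s56} — reject; 6/6 deletions ∈↓L.
'tataq8': N↓-sim [46, 42, 33, 18, 10, 7, 6] end={s18,s24,s26,s37,s55,s56} rej; 6/6 deletions ∈↓L.
4 obstructions.

min(Σ*\↓L) = [8a8, ttt, thqh8t, tataq8].


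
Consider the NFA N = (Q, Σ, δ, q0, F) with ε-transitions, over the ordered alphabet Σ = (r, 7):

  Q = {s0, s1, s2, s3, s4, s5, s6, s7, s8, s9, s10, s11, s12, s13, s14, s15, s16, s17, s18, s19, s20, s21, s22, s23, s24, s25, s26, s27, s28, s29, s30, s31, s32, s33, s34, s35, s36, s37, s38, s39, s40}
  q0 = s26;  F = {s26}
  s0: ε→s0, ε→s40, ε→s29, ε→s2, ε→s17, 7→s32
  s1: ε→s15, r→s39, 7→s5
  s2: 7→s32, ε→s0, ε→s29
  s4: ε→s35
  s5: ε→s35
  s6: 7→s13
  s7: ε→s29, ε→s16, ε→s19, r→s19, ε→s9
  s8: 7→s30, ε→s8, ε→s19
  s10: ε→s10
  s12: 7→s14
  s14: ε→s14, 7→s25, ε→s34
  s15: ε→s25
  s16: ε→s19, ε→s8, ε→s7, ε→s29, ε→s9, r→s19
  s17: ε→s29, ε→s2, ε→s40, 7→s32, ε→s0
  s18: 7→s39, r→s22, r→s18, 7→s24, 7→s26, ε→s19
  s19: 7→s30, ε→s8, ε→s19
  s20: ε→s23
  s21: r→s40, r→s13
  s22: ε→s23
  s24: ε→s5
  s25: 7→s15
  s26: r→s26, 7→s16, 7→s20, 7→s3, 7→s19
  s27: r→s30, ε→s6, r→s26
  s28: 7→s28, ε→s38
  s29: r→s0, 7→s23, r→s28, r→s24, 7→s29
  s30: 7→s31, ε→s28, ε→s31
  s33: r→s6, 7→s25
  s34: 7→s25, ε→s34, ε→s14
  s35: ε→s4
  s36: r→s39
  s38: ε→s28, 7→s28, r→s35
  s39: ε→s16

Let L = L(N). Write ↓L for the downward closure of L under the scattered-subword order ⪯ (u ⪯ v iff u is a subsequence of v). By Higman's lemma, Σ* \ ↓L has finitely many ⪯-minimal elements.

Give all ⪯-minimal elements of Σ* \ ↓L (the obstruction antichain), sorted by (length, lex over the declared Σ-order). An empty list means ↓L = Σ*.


min(Σ*\↓L) = [7].

|Q|=41, |F|=1, |δ|=84 (44 ε).
min D↑ (2 st, q0=0, F={1}): 0:r→0,7→1 1:r→1,7→1 [Hopcroft].
'7': |S_i|=[23, 22] end={s0,s16,s17,s19,s2,s20,s23,s24,s28,s29,s3,s30,…} — reject; 1/1 del acc.
1 obstructions.


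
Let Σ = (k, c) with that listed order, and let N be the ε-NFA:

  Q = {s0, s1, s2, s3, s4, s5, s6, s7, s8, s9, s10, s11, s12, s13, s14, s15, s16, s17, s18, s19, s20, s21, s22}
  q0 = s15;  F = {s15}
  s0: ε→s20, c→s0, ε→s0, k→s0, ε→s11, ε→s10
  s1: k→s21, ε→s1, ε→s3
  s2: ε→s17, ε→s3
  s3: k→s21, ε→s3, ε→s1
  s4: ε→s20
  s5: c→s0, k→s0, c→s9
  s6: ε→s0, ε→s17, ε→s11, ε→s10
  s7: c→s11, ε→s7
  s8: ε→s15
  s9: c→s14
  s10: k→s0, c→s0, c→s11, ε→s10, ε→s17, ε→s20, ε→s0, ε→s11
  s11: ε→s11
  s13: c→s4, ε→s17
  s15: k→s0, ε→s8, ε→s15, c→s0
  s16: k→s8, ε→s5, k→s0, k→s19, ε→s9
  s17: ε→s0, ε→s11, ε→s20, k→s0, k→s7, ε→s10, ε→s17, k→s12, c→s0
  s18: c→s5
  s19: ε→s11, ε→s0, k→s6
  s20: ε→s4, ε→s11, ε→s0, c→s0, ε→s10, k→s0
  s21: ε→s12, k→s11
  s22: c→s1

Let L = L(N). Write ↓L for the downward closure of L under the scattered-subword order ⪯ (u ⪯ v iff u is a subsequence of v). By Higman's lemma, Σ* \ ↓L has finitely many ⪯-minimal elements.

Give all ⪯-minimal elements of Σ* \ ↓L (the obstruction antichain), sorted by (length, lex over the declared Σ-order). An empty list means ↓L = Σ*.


|Q|=23, |F|=1, |δ|=68 (40 ε).
min D↑ (2 st, q0=0, F={1}): 0:k→1,c→1 1:k→1,c→1.
'k': N↓-sim [10, 8] end={s0,s10,s11,s12,s17,s20,s4,s7} ∉↓L; 1/1 deletions ∈↓L.
'c': |S_i|=[10, 8] end={s0,s10,s11,s12,s17,s20,s4,s7} — reject; 1/1 single-dels accept.
2 minimals (antichain).

Antichain: [k, c].


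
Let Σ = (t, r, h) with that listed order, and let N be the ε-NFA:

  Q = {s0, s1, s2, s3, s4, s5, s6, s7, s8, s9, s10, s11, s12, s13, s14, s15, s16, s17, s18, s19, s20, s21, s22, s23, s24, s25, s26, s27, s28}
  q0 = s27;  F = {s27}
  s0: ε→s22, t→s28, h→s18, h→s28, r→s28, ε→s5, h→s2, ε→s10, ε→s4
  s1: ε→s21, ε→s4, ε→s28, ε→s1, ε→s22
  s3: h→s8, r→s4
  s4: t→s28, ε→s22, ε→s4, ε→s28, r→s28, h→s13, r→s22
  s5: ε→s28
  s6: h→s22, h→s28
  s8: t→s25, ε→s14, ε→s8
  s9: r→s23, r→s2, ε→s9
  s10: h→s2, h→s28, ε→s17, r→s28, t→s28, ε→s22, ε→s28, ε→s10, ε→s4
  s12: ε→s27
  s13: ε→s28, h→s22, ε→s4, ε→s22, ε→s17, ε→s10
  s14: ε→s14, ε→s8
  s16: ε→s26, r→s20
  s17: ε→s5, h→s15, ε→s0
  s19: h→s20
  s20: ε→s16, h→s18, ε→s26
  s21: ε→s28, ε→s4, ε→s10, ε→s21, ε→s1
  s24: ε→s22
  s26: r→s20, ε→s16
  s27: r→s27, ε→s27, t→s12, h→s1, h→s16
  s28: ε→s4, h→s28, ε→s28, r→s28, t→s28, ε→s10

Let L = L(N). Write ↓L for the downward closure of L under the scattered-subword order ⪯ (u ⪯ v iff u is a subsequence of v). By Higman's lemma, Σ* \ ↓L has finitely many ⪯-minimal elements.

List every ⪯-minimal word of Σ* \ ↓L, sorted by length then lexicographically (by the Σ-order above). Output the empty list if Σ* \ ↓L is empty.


|Q|=29, |F|=1, |δ|=78 (45 ε).
min D↑ (2 st, q0=0, F={1}): 0:t→0,r→0,h→1 1:t→1,r→1,h→1 [Hopcroft].
'h': run [18, 16] end={s0,s1,s10,s13,s15,s16,s17,s18,s2,s20,s21,s22,…} — reject; 1/1 del acc.
1 words, ⪯-incomp.

min(Σ*\↓L) = [h].


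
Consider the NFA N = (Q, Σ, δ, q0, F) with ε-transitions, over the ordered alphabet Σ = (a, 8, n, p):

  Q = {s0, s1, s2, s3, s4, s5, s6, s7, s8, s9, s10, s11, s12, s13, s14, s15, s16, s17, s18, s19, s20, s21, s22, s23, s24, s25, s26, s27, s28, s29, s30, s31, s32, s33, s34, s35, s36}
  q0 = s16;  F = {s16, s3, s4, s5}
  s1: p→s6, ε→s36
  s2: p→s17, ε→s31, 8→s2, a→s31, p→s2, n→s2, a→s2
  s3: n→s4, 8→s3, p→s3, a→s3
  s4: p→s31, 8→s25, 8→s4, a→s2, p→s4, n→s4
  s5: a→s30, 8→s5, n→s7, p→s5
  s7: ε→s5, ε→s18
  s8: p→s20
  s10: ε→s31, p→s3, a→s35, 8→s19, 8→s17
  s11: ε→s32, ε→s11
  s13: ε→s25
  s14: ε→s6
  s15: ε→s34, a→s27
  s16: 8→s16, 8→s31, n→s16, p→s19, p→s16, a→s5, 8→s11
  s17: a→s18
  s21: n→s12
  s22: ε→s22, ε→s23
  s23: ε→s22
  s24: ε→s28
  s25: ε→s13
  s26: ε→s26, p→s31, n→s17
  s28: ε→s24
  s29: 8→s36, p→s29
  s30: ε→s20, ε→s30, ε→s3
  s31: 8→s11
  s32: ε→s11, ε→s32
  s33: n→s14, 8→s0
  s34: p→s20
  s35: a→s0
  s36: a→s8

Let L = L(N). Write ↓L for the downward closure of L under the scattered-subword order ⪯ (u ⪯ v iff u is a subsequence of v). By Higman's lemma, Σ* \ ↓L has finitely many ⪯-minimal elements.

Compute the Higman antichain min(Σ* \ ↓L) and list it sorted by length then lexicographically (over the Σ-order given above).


min(Σ*\↓L) = [aana].

|Q|=37, |F|=4, |δ|=68 (22 ε).
min D↑ (5 st, q0=0, F={4}): 0:a→1,8→0,n→0,p→0 1:a→2,8→1,n→1,p→1 2:a→2,8→2,n→3,p→2 3:a→4,8→3,n→3,p→3 4:a→4,8→4,n→4,p→4 (ε-aug+det+¬).
'aana': N↓-sim [16, 14, 12, 9, 6] end={s11,s17,s18,s2,s31,s32} ∉↓L; 4/4 del acc.
1 words, ⪯-incomp.


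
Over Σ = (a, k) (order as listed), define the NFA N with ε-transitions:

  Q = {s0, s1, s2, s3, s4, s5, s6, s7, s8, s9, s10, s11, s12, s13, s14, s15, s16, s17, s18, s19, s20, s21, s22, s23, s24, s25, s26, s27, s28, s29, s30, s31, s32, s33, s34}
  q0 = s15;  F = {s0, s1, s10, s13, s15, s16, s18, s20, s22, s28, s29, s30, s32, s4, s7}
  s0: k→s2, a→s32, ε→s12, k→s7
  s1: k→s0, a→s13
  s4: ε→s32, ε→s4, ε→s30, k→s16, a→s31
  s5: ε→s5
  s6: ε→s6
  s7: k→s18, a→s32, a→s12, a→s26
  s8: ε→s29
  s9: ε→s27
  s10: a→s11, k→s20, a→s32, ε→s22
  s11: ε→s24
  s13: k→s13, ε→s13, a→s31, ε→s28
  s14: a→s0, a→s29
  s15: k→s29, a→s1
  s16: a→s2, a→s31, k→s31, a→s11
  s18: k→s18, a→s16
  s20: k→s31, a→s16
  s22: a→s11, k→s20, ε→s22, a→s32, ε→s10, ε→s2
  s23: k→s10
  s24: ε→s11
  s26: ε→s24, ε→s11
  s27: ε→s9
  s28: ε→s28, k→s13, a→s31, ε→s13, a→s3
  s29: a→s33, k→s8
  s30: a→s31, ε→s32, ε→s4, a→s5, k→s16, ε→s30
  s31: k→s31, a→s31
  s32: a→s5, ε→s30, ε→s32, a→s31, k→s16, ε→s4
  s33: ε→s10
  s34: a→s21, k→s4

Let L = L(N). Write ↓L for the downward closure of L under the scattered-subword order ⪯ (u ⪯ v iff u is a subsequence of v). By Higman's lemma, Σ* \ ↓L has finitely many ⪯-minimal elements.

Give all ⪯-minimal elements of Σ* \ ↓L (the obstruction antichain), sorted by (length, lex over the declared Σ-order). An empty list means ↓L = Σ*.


min(Σ*\↓L) = [aaa, kakk, akkkak].

|Q|=35, |F|=15, |δ|=75 (28 ε).
min D↑ (12 st, q0=0, F={6}): 0:a→1,k→2 1:a→3,k→4 2:a→5,k→2 3:a→6,k→3 4:a→7,k→8 5:a→7,k→9 6:a→6,k→6 7:a→6,k→10 8:a→7,k→11 9:a→10,k→6 10:a→6,k→6 11:a→10,k→11 (ε-aug+det+¬).
'aaa': |S_i|=[25, 22, 14, 6] end={s11,s2,s24,s3,s31,s5} ∉↓L; 3/3 single-dels accept.
'kakk': N↓-sim [25, 23, 16, 6, 1] end={s31} — reject; 4/4 single-dels accept.
'akkkak': |S_i|=[25, 22, 18, 16, 9, 6, 1] end={s31} ∉↓L; 6/6 deletions ∈↓L.
3 obstructions.


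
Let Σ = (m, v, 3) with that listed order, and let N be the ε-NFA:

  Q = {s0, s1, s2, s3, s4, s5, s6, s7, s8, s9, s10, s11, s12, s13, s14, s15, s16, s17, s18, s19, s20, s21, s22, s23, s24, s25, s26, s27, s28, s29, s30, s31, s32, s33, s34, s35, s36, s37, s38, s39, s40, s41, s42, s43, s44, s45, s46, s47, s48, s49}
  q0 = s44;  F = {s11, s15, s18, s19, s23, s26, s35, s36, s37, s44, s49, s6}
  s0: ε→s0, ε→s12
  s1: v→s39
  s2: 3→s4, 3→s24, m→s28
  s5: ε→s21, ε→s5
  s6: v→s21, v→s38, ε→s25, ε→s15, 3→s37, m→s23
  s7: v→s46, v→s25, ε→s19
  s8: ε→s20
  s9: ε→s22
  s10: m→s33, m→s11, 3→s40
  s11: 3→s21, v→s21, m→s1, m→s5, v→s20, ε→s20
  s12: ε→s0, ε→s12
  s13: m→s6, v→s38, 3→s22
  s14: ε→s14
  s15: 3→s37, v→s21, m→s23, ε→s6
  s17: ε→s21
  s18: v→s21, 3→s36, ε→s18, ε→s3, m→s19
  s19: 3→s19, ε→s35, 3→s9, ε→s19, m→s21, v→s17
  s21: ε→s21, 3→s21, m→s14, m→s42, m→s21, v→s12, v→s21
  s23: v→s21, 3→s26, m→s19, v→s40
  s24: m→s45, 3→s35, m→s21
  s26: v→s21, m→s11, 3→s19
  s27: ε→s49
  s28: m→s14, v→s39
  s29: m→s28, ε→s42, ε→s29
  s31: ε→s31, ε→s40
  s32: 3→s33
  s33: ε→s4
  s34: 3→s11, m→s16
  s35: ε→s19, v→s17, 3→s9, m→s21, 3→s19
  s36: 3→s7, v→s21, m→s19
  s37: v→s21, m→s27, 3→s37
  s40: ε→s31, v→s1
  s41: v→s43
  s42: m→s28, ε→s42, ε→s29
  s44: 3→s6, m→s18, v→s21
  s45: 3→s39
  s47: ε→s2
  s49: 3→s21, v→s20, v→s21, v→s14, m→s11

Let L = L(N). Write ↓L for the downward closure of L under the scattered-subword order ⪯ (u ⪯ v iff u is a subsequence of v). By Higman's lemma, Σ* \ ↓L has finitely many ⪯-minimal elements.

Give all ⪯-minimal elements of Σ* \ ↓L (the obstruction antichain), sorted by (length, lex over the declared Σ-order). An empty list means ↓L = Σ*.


min(Σ*\↓L) = [v, mmm, m33m, 33m3].

|Q|=50, |F|=12, |δ|=106 (31 ε).
min D↑ (11 st, q0=0, F={2}): 0:m→1,v→2,3→3 1:m→4,v→2,3→5 2:m→2,v→2,3→2 3:m→6,v→2,3→7 4:m→2,v→2,3→4 5:m→4,v→2,3→4 6:m→4,v→2,3→8 7:m→9,v→2,3→7 8:m→10,v→2,3→4 9:m→10,v→2,3→2 10:m→2,v→2,3→2 [Hopcroft].
'v': |S_i|=[34, 16] end={s0,s1,s12,s14,s17,s20,s21,s25,s28,s29,s31,s38,…} ∉↓L; 1/1 single-dels accept.
'mmm': |S_i|=[34, 29, 17, 10] end={s0,s1,s12,s14,s21,s28,s29,s39,s42,s5} — reject; 3/3 del acc.
'm33m': N↓-sim [34, 29, 22, 16, 8] end={s0,s12,s14,s21,s28,s29,s39,s42} — reject; 4/4 single-dels accept.
'33m3': run [34, 31, 24, 14, 8] end={s0,s12,s14,s21,s28,s29,s39,s42} — reject; 4/4 del acc.
4 minimals (antichain).


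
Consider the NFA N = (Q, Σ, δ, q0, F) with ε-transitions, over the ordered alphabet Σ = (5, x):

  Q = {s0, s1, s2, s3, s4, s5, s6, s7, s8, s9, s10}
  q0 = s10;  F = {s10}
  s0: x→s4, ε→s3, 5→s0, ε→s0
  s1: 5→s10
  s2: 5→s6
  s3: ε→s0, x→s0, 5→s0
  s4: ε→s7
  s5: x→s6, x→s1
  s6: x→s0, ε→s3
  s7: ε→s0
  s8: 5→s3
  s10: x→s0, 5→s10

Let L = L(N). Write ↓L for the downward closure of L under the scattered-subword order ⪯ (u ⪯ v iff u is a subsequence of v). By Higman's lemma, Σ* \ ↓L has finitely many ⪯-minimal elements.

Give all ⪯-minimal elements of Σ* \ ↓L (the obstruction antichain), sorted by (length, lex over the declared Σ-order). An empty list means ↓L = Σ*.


|Q|=11, |F|=1, |δ|=18 (6 ε).
min D↑ (2 st, q0=0, F={1}): 0:5→0,x→1 1:5→1,x→1 [Hopcroft].
'x': |S_i|=[5, 4] end={s0,s3,s4,s7} rej; 1/1 deletions ∈↓L.
1 obstructions.

min(Σ*\↓L) = [x].


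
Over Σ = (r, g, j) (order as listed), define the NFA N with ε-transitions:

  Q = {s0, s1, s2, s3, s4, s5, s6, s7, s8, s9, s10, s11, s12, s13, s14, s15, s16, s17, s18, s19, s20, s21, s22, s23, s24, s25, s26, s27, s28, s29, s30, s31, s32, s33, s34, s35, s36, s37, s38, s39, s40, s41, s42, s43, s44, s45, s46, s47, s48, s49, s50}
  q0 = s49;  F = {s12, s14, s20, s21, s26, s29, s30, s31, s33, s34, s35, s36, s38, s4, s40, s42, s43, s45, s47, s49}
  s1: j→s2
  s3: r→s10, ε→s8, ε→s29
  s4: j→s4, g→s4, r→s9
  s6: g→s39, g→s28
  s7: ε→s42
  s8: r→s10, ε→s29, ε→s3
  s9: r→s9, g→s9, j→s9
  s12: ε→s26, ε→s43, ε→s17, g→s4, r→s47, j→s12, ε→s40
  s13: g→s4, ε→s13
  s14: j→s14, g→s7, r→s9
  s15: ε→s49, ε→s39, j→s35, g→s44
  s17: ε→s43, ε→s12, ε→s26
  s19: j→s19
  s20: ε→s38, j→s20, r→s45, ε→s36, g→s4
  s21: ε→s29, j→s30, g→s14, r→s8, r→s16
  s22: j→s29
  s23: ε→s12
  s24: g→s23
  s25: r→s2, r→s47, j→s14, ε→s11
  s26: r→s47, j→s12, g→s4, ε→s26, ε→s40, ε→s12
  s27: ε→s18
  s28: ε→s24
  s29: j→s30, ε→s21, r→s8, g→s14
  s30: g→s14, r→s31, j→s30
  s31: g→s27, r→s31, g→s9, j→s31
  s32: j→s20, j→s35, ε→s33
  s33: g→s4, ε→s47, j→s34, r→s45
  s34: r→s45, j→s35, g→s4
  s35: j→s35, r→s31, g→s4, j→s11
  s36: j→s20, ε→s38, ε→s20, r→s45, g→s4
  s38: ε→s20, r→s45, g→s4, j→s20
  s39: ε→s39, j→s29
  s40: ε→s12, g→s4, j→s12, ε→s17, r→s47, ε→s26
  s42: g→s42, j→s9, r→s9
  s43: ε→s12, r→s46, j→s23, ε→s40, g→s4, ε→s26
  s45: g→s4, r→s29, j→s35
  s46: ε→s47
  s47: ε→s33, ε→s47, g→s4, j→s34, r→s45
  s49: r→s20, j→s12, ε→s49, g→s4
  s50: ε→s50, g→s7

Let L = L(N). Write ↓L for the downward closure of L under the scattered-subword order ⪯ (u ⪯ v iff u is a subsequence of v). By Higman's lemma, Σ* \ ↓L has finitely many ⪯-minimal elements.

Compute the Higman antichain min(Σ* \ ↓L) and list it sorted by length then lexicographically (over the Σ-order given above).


Antichain: [gr, rrjrg, rrrggj, jrjjrg].

|Q|=51, |F|=20, |δ|=127 (43 ε).
min D↑ (14 st, q0=0, F={5}): 0:r→1,g→2,j→3 1:r→4,g→2,j→1 2:r→5,g→2,j→2 3:r→6,g→2,j→3 4:r→7,g→2,j→8 5:r→5,g→5,j→5 6:r→4,g→2,j→9 7:r→7,g→10,j→11 8:r→12,g→2,j→8 9:r→4,g→2,j→8 10:r→5,g→13,j→10 11:r→12,g→10,j→11 12:r→12,g→5,j→12 13:r→5,g→13,j→5 (ε-aug+det+¬).
'gr': N↓-sim [32, 7, 1] end={s9} — reject; 2/2 del acc.
'rrjrg': run [32, 25, 18, 11, 4, 3] end={s18,s27,s9} rej; 5/5 single-dels accept.
'rrrggj': |S_i|=[32, 25, 18, 14, 6, 3, 1] end={s9} — reject; 6/6 single-dels accept.
'jrjjrg': |S_i|=[32, 31, 22, 19, 11, 4, 3] end={s18,s27,s9} ∉↓L; 6/6 del acc.
4 words, ⪯-incomp.
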